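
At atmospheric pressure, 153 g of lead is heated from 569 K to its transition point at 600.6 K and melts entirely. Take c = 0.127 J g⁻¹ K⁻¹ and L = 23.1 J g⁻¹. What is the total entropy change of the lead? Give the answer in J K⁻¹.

ΔS = 6.93 J/K

Warming step: ΔS₁ = m c ln(T_tr/T_i) = 153 × 0.127 × ln(600.6/569) = 1.05 J/K.
Phase change: ΔS₂ = +mL/T_tr = 153 × 23.1 / 600.6 = 5.885 J/K.
ΔS_total = (1.05) + (5.885) = 6.93 J/K.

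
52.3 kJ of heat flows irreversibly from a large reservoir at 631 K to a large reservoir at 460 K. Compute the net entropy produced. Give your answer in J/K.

ΔS_hot = −Q/T_H = −52300/631 = -82.88 J/K and ΔS_cold = +Q/T_C = 52300/460 = 113.7 J/K.
ΔS_total = -82.88 + 113.7 = 30.8 J/K, positive as the second law requires.

ΔS_total = 30.8 J/K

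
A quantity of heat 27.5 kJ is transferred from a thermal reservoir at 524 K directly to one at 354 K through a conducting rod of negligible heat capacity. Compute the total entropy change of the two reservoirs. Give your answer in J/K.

ΔS_hot = −Q/T_H = −27500/524 = -52.48 J/K and ΔS_cold = +Q/T_C = 27500/354 = 77.68 J/K.
ΔS_total = -52.48 + 77.68 = 25.2 J/K, positive as the second law requires.

ΔS_total = 25.2 J/K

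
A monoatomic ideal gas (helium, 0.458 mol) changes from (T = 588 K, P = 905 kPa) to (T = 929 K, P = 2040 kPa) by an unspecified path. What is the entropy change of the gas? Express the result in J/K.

ΔS = nC_p ln(T₂/T₁) − nR ln(P₂/P₁), with C_p = 5R/2 = 20.79 J mol⁻¹ K⁻¹ for a monoatomic ideal gas.
ΔS = 0.458 × [20.79 × ln(929/588) − 8.314 × ln(2040/905)] = 1.26 J/K.

ΔS = 1.26 J/K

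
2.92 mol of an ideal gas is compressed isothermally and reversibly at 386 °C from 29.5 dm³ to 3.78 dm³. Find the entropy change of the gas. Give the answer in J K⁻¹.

ΔS_gas = -49.9 J/K

For an isothermal ideal gas ΔS_gas = nR ln(V₂/V₁) = 2.92 × 8.314 × ln(3.78/29.5) = -49.9 J/K.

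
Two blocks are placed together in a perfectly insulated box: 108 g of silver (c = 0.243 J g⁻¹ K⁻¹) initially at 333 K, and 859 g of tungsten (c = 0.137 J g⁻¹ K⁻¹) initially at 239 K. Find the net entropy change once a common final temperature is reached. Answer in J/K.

ΔS_total = 1.26 J/K

Energy balance: T_f = (m₁c₁T₁ + m₂c₂T₂)/(m₁c₁ + m₂c₂) = 256.14 K.
ΔS₁ = m₁c₁ ln(T_f/T₁) = 26.244 × ln(256.14/333) = -6.887 J/K.
ΔS₂ = m₂c₂ ln(T_f/T₂) = 117.683 × ln(256.14/239) = 8.151 J/K.
ΔS_total = -6.887 + 8.151 = 1.26 J/K.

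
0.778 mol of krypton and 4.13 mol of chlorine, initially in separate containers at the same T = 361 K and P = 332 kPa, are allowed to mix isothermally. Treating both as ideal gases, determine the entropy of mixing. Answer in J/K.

ΔS_mix = 17.8 J/K

Mole fractions: x_A = 0.778/4.91 = 0.159, x_B = 0.841.
ΔS_mix = −R(n_A ln x_A + n_B ln x_B) = −8.314 × (0.778 ln 0.159 + 4.13 ln 0.841) = 17.8 J/K.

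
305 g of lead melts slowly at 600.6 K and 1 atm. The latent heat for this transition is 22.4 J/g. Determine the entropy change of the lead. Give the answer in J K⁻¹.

ΔS = 11.4 J/K

Heat absorbed by the substance: Q = mL = 305 × 22.4 = 6832 J.
At constant T, ΔS = Q_rev/T = 6832 / 600.6 = 11.4 J/K.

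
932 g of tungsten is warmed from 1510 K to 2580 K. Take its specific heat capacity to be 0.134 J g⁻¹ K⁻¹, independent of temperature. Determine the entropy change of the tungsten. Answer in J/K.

ΔS = ∫dQ_rev/T = m c ln(T₂/T₁) = 932 × 0.134 × ln(2580/1510) = 66.9 J/K.

ΔS = 66.9 J/K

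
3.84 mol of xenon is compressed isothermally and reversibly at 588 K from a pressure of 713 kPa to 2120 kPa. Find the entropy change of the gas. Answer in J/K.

ΔS_gas = -34.8 J/K

For an isothermal ideal gas ΔS_gas = nR ln(P₁/P₂) = 3.84 × 8.314 × ln(713/2120) = -34.8 J/K.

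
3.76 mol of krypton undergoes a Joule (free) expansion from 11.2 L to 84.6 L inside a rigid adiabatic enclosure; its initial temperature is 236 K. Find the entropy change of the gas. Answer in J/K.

ΔS_gas = 63.2 J/K

No heat is exchanged and no work is done, so the ideal-gas temperature stays constant.
Entropy is a state function; using a reversible isothermal path, ΔS_gas = nR ln(V₂/V₁) = 3.76 × 8.314 × ln(84.6/11.2) = 63.2 J/K.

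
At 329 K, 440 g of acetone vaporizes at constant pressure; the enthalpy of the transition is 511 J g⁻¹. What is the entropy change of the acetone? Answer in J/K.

Heat absorbed by the substance: Q = mL = 440 × 511 = 224840 J.
At constant T, ΔS = Q_rev/T = 224840 / 329 = 683 J/K.

ΔS = 683 J/K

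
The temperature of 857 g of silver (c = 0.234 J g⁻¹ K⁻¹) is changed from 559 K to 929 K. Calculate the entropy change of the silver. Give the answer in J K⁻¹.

ΔS = ∫dQ_rev/T = m c ln(T₂/T₁) = 857 × 0.234 × ln(929/559) = 102 J/K.

ΔS = 102 J/K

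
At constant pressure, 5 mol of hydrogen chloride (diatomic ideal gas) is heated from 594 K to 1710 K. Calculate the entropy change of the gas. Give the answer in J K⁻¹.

ΔS = 154 J/K

At constant pressure, ΔS = nC_p ln(T₂/T₁) with C_p = 7R/2 = 29.1 J mol⁻¹ K⁻¹.
ΔS = 5 × 29.1 × ln(1710/594) = 154 J/K.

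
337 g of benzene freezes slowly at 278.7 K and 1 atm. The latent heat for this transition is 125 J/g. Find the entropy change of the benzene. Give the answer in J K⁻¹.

ΔS = -151 J/K

Heat released by the substance: Q = −mL = −337 × 125 = −42125 J.
At constant T, ΔS = Q_rev/T = −42125 / 278.7 = -151 J/K.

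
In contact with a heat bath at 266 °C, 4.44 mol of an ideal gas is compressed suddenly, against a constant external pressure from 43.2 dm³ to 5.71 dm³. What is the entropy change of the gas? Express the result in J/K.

ΔS_gas = -74.7 J/K

Entropy is a state function, so ΔS_gas depends only on the end states.
For an isothermal ideal gas ΔS_gas = nR ln(V₂/V₁) = 4.44 × 8.314 × ln(5.71/43.2) = -74.7 J/K.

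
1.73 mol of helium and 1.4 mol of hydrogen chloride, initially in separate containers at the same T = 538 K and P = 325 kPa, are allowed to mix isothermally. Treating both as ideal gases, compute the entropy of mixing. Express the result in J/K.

Mole fractions: x_A = 1.73/3.13 = 0.553, x_B = 0.447.
ΔS_mix = −R(n_A ln x_A + n_B ln x_B) = −8.314 × (1.73 ln 0.553 + 1.4 ln 0.447) = 17.9 J/K.

ΔS_mix = 17.9 J/K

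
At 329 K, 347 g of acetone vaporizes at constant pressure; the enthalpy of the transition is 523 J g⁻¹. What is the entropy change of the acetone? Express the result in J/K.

Heat absorbed by the substance: Q = mL = 347 × 523 = 181481 J.
At constant T, ΔS = Q_rev/T = 181481 / 329 = 552 J/K.

ΔS = 552 J/K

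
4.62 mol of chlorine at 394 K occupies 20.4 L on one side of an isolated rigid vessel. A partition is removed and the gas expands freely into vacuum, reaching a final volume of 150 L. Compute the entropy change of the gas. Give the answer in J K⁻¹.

For an ideal gas in free expansion Q = 0 and W = 0, so T is unchanged.
Entropy is a state function; using a reversible isothermal path, ΔS_gas = nR ln(V₂/V₁) = 4.62 × 8.314 × ln(150/20.4) = 76.6 J/K.

ΔS_gas = 76.6 J/K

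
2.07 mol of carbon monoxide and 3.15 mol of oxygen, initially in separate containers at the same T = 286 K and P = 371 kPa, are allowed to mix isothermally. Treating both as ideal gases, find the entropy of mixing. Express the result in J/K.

Mole fractions: x_A = 2.07/5.22 = 0.397, x_B = 0.603.
ΔS_mix = −R(n_A ln x_A + n_B ln x_B) = −8.314 × (2.07 ln 0.397 + 3.15 ln 0.603) = 29.1 J/K.

ΔS_mix = 29.1 J/K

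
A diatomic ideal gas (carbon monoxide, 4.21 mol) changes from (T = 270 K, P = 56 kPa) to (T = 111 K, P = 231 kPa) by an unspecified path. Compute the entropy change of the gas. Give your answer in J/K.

ΔS = nC_p ln(T₂/T₁) − nR ln(P₂/P₁), with C_p = 7R/2 = 29.1 J mol⁻¹ K⁻¹ for a diatomic ideal gas.
ΔS = 4.21 × [29.1 × ln(111/270) − 8.314 × ln(231/56)] = -158 J/K.

ΔS = -158 J/K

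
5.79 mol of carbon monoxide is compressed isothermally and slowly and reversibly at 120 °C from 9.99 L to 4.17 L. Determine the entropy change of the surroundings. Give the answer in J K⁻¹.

ΔS_surr = 42.1 J/K

For an isothermal ideal gas ΔS_gas = nR ln(V₂/V₁) = 5.79 × 8.314 × ln(4.17/9.99) = -42.1 J/K.
The process is reversible, so ΔS_surr = −ΔS_gas = 42.1 J/K and ΔS_universe = 0.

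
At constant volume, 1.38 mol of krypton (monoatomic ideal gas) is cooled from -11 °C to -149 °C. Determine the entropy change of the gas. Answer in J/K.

In kelvin: T₁ = 262.15 K, T₂ = 124.15 K. At constant volume, ΔS = nC_V ln(T₂/T₁) with C_V = 3R/2 = 12.47 J mol⁻¹ K⁻¹.
ΔS = 1.38 × 12.47 × ln(124.15/262.15) = -12.9 J/K.

ΔS = -12.9 J/K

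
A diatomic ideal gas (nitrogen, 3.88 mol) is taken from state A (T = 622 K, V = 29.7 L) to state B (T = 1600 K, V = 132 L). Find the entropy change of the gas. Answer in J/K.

Entropy is a state function: ΔS = nC_V ln(T₂/T₁) + nR ln(V₂/V₁), with C_V = 5R/2 = 20.79 J mol⁻¹ K⁻¹ for a diatomic ideal gas.
ΔS = 3.88 × [20.79 × ln(1600/622) + 8.314 × ln(132/29.7)] = 124 J/K.

ΔS = 124 J/K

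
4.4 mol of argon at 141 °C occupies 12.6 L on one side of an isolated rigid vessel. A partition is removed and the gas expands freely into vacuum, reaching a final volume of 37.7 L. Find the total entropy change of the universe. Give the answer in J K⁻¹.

For an ideal gas in free expansion Q = 0 and W = 0, so T is unchanged.
Entropy is a state function; using a reversible isothermal path, ΔS_gas = nR ln(V₂/V₁) = 4.4 × 8.314 × ln(37.7/12.6) = 40.1 J/K.
The insulated surroundings exchange no heat, so ΔS_surr = 0 and ΔS_universe = ΔS_gas.

ΔS_universe = 40.1 J/K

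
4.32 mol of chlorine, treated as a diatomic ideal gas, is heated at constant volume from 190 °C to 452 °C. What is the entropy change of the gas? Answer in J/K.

In kelvin: T₁ = 463.15 K, T₂ = 725.15 K. At constant volume, ΔS = nC_V ln(T₂/T₁) with C_V = 5R/2 = 20.79 J mol⁻¹ K⁻¹.
ΔS = 4.32 × 20.79 × ln(725.15/463.15) = 40.3 J/K.

ΔS = 40.3 J/K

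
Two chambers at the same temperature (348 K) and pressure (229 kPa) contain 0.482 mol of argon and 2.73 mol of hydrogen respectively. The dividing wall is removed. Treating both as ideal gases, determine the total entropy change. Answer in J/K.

Mole fractions: x_A = 0.482/3.21 = 0.15, x_B = 0.85.
ΔS_mix = −R(n_A ln x_A + n_B ln x_B) = −8.314 × (0.482 ln 0.15 + 2.73 ln 0.85) = 11.3 J/K.

ΔS_mix = 11.3 J/K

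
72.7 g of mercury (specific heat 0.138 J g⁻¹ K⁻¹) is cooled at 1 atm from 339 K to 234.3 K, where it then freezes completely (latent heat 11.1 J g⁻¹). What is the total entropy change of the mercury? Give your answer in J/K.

Cooling step: ΔS₁ = m c ln(T_tr/T_i) = 72.7 × 0.138 × ln(234.3/339) = -3.706 J/K.
Phase change: ΔS₂ = −mL/T_tr = −72.7 × 11.1 / 234.3 = -3.444 J/K.
ΔS_total = (-3.706) + (-3.444) = -7.15 J/K.

ΔS = -7.15 J/K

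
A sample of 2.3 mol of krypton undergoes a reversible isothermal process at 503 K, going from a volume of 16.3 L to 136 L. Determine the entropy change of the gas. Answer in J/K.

ΔS_gas = 40.6 J/K

For an isothermal ideal gas ΔS_gas = nR ln(V₂/V₁) = 2.3 × 8.314 × ln(136/16.3) = 40.6 J/K.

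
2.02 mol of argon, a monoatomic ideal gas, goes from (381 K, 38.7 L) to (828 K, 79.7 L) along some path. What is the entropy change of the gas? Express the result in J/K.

ΔS = 31.7 J/K

Entropy is a state function: ΔS = nC_V ln(T₂/T₁) + nR ln(V₂/V₁), with C_V = 3R/2 = 12.47 J mol⁻¹ K⁻¹ for a monoatomic ideal gas.
ΔS = 2.02 × [12.47 × ln(828/381) + 8.314 × ln(79.7/38.7)] = 31.7 J/K.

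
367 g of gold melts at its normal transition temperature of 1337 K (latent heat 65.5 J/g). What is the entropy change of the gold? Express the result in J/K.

ΔS = 18 J/K

Heat absorbed by the substance: Q = mL = 367 × 65.5 = 24038.5 J.
At constant T, ΔS = Q_rev/T = 24038.5 / 1337 = 18 J/K.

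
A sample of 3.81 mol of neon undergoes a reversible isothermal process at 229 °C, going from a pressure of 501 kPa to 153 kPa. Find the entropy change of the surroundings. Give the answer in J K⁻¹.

ΔS_surr = -37.6 J/K

For an isothermal ideal gas ΔS_gas = nR ln(P₁/P₂) = 3.81 × 8.314 × ln(501/153) = 37.6 J/K.
The process is reversible, so ΔS_surr = −ΔS_gas = -37.6 J/K and ΔS_universe = 0.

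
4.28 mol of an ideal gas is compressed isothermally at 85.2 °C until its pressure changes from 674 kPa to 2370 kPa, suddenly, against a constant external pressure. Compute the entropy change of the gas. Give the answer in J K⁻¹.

Entropy is a state function, so ΔS_gas depends only on the end states.
For an isothermal ideal gas ΔS_gas = nR ln(P₁/P₂) = 4.28 × 8.314 × ln(674/2370) = -44.7 J/K.

ΔS_gas = -44.7 J/K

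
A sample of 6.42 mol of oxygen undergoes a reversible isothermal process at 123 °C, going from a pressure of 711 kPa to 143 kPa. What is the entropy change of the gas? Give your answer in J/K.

ΔS_gas = 85.6 J/K

For an isothermal ideal gas ΔS_gas = nR ln(P₁/P₂) = 6.42 × 8.314 × ln(711/143) = 85.6 J/K.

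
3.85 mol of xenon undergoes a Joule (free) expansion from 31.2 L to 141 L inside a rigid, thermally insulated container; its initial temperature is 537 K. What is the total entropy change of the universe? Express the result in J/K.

No heat is exchanged and no work is done, so the ideal-gas temperature stays constant.
Entropy is a state function; using a reversible isothermal path, ΔS_gas = nR ln(V₂/V₁) = 3.85 × 8.314 × ln(141/31.2) = 48.3 J/K.
The insulated surroundings exchange no heat, so ΔS_surr = 0 and ΔS_universe = ΔS_gas.

ΔS_universe = 48.3 J/K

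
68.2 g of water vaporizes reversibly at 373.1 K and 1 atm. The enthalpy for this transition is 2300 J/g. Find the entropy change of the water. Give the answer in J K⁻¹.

Heat absorbed by the substance: Q = mL = 68.2 × 2300 = 156860 J.
At constant T, ΔS = Q_rev/T = 156860 / 373.1 = 420 J/K.

ΔS = 420 J/K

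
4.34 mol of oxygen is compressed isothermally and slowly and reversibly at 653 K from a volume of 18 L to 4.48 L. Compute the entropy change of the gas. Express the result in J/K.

ΔS_gas = -50.2 J/K

For an isothermal ideal gas ΔS_gas = nR ln(V₂/V₁) = 4.34 × 8.314 × ln(4.48/18) = -50.2 J/K.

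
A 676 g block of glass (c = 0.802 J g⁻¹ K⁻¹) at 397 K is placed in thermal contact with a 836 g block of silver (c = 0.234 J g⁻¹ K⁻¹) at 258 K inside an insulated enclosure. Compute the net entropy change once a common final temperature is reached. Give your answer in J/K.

Energy balance: T_f = (m₁c₁T₁ + m₂c₂T₂)/(m₁c₁ + m₂c₂) = 360.14 K.
ΔS₁ = m₁c₁ ln(T_f/T₁) = 542.152 × ln(360.14/397) = -52.82 J/K.
ΔS₂ = m₂c₂ ln(T_f/T₂) = 195.624 × ln(360.14/258) = 65.25 J/K.
ΔS_total = -52.82 + 65.25 = 12.4 J/K.

ΔS_total = 12.4 J/K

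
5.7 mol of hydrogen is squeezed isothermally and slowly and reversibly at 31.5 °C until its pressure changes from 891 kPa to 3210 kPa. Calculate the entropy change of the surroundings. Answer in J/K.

ΔS_surr = 60.7 J/K

For an isothermal ideal gas ΔS_gas = nR ln(P₁/P₂) = 5.7 × 8.314 × ln(891/3210) = -60.7 J/K.
The process is reversible, so ΔS_surr = −ΔS_gas = 60.7 J/K and ΔS_universe = 0.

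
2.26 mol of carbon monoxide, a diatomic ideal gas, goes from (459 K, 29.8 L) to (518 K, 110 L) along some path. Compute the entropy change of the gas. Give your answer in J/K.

Entropy is a state function: ΔS = nC_V ln(T₂/T₁) + nR ln(V₂/V₁), with C_V = 5R/2 = 20.79 J mol⁻¹ K⁻¹ for a diatomic ideal gas.
ΔS = 2.26 × [20.79 × ln(518/459) + 8.314 × ln(110/29.8)] = 30.2 J/K.

ΔS = 30.2 J/K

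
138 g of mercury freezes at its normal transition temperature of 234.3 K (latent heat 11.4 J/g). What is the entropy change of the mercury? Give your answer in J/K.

ΔS = -6.71 J/K

Heat released by the substance: Q = −mL = −138 × 11.4 = −1573.2 J.
At constant T, ΔS = Q_rev/T = −1573.2 / 234.3 = -6.71 J/K.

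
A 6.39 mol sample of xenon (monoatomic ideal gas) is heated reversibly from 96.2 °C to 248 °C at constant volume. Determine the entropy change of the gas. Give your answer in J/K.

ΔS = 27.4 J/K

In kelvin: T₁ = 369.35 K, T₂ = 521.15 K. At constant volume, ΔS = nC_V ln(T₂/T₁) with C_V = 3R/2 = 12.47 J mol⁻¹ K⁻¹.
ΔS = 6.39 × 12.47 × ln(521.15/369.35) = 27.4 J/K.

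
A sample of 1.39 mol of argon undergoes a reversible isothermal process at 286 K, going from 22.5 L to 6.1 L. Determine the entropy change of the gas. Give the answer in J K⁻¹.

ΔS_gas = -15.1 J/K

For an isothermal ideal gas ΔS_gas = nR ln(V₂/V₁) = 1.39 × 8.314 × ln(6.1/22.5) = -15.1 J/K.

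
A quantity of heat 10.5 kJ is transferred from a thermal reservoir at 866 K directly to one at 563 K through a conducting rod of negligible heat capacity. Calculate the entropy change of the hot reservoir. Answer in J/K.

ΔS_hot = -12.1 J/K

The hot reservoir loses heat Q, so ΔS_hot = −Q/T_H = −10500/866 = -12.1 J/K.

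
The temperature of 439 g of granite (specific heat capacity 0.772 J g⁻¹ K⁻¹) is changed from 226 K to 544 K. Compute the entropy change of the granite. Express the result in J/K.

ΔS = ∫dQ_rev/T = m c ln(T₂/T₁) = 439 × 0.772 × ln(544/226) = 298 J/K.

ΔS = 298 J/K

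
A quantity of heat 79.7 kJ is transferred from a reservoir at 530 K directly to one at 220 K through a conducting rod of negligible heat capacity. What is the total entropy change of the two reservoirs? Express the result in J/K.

ΔS_hot = −Q/T_H = −79700/530 = -150.4 J/K and ΔS_cold = +Q/T_C = 79700/220 = 362.3 J/K.
ΔS_total = -150.4 + 362.3 = 212 J/K, positive as the second law requires.

ΔS_total = 212 J/K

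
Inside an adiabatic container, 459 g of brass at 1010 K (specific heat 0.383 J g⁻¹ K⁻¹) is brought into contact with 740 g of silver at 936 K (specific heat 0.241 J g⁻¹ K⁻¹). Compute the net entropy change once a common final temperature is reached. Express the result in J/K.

Energy balance: T_f = (m₁c₁T₁ + m₂c₂T₂)/(m₁c₁ + m₂c₂) = 972.73 K.
ΔS₁ = m₁c₁ ln(T_f/T₁) = 175.797 × ln(972.73/1010) = -6.609 J/K.
ΔS₂ = m₂c₂ ln(T_f/T₂) = 178.34 × ln(972.73/936) = 6.865 J/K.
ΔS_total = -6.609 + 6.865 = 0.256 J/K.

ΔS_total = 0.256 J/K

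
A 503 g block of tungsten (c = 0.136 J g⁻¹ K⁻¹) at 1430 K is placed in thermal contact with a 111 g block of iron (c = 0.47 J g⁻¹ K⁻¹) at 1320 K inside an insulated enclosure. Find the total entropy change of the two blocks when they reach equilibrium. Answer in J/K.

Energy balance: T_f = (m₁c₁T₁ + m₂c₂T₂)/(m₁c₁ + m₂c₂) = 1382.4 K.
ΔS₁ = m₁c₁ ln(T_f/T₁) = 68.408 × ln(1382.4/1430) = -2.3155 J/K.
ΔS₂ = m₂c₂ ln(T_f/T₂) = 52.17 × ln(1382.4/1320) = 2.40995 J/K.
ΔS_total = -2.3155 + 2.40995 = 0.0944 J/K.

ΔS_total = 0.0944 J/K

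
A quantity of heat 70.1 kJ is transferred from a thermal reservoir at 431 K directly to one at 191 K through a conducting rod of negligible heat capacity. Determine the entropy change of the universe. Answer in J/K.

ΔS_hot = −Q/T_H = −70100/431 = -162.6 J/K and ΔS_cold = +Q/T_C = 70100/191 = 367 J/K.
ΔS_total = -162.6 + 367 = 204 J/K, positive as the second law requires.

ΔS_total = 204 J/K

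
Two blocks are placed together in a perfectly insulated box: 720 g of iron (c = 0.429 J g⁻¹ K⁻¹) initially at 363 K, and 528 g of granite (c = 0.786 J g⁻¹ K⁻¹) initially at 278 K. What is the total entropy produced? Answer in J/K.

ΔS_total = 6.37 J/K

Energy balance: T_f = (m₁c₁T₁ + m₂c₂T₂)/(m₁c₁ + m₂c₂) = 314.27 K.
ΔS₁ = m₁c₁ ln(T_f/T₁) = 308.88 × ln(314.27/363) = -44.526 J/K.
ΔS₂ = m₂c₂ ln(T_f/T₂) = 415.008 × ln(314.27/278) = 50.892 J/K.
ΔS_total = -44.526 + 50.892 = 6.37 J/K.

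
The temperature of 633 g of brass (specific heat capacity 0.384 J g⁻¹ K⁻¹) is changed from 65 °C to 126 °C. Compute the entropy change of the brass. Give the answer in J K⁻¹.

In kelvin: T₁ = 338.15 K, T₂ = 399.15 K. ΔS = ∫dQ_rev/T = m c ln(T₂/T₁) = 633 × 0.384 × ln(399.15/338.15) = 40.3 J/K.

ΔS = 40.3 J/K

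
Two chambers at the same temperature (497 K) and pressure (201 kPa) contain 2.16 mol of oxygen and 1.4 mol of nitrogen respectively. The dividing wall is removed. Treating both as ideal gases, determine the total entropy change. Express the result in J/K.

ΔS_mix = 19.8 J/K

Mole fractions: x_A = 2.16/3.56 = 0.607, x_B = 0.393.
ΔS_mix = −R(n_A ln x_A + n_B ln x_B) = −8.314 × (2.16 ln 0.607 + 1.4 ln 0.393) = 19.8 J/K.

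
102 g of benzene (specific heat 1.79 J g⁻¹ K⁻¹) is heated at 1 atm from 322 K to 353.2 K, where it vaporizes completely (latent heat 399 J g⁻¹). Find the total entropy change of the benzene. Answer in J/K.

ΔS = 132 J/K

Warming step: ΔS₁ = m c ln(T_tr/T_i) = 102 × 1.79 × ln(353.2/322) = 16.89 J/K.
Phase change: ΔS₂ = +mL/T_tr = 102 × 399 / 353.2 = 115.2 J/K.
ΔS_total = (16.89) + (115.2) = 132 J/K.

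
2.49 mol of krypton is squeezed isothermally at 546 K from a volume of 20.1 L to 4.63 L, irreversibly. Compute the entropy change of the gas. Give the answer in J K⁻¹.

ΔS_gas = -30.4 J/K

Entropy is a state function, so ΔS_gas depends only on the end states.
For an isothermal ideal gas ΔS_gas = nR ln(V₂/V₁) = 2.49 × 8.314 × ln(4.63/20.1) = -30.4 J/K.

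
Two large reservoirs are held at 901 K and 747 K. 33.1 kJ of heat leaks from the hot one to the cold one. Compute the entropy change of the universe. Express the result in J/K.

ΔS_hot = −Q/T_H = −33100/901 = -36.74 J/K and ΔS_cold = +Q/T_C = 33100/747 = 44.31 J/K.
ΔS_total = -36.74 + 44.31 = 7.57 J/K, positive as the second law requires.

ΔS_total = 7.57 J/K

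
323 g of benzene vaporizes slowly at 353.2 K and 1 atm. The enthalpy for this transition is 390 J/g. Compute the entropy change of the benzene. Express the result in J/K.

Heat absorbed by the substance: Q = mL = 323 × 390 = 125970 J.
At constant T, ΔS = Q_rev/T = 125970 / 353.2 = 357 J/K.

ΔS = 357 J/K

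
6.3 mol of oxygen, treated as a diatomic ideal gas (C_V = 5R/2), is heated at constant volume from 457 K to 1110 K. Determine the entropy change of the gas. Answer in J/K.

ΔS = 116 J/K

At constant volume, ΔS = nC_V ln(T₂/T₁) with C_V = 5R/2 = 20.79 J mol⁻¹ K⁻¹.
ΔS = 6.3 × 20.79 × ln(1110/457) = 116 J/K.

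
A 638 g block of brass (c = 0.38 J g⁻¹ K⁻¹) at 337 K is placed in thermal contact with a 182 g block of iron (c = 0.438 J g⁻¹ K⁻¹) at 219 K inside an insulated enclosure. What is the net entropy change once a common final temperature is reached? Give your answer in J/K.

ΔS_total = 5.16 J/K

Energy balance: T_f = (m₁c₁T₁ + m₂c₂T₂)/(m₁c₁ + m₂c₂) = 307.8 K.
ΔS₁ = m₁c₁ ln(T_f/T₁) = 242.44 × ln(307.8/337) = -21.97 J/K.
ΔS₂ = m₂c₂ ln(T_f/T₂) = 79.716 × ln(307.8/219) = 27.13 J/K.
ΔS_total = -21.97 + 27.13 = 5.16 J/K.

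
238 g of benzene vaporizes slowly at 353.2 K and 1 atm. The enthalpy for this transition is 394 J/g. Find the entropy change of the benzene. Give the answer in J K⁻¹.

ΔS = 265 J/K

Heat absorbed by the substance: Q = mL = 238 × 394 = 93772 J.
At constant T, ΔS = Q_rev/T = 93772 / 353.2 = 265 J/K.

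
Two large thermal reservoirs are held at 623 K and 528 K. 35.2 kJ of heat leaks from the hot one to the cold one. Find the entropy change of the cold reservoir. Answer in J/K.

The cold reservoir gains heat Q, so ΔS_cold = +Q/T_C = 35200/528 = 66.7 J/K.

ΔS_cold = 66.7 J/K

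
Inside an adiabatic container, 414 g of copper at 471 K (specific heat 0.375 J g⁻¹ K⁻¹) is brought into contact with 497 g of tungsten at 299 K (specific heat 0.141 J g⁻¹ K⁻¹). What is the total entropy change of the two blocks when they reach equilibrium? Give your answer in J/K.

Energy balance: T_f = (m₁c₁T₁ + m₂c₂T₂)/(m₁c₁ + m₂c₂) = 417.51 K.
ΔS₁ = m₁c₁ ln(T_f/T₁) = 155.25 × ln(417.51/471) = -18.72 J/K.
ΔS₂ = m₂c₂ ln(T_f/T₂) = 70.077 × ln(417.51/299) = 23.4 J/K.
ΔS_total = -18.72 + 23.4 = 4.68 J/K.

ΔS_total = 4.68 J/K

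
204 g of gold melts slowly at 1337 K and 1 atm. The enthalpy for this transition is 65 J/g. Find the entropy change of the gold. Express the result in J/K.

ΔS = 9.92 J/K

Heat absorbed by the substance: Q = mL = 204 × 65 = 13260 J.
At constant T, ΔS = Q_rev/T = 13260 / 1337 = 9.92 J/K.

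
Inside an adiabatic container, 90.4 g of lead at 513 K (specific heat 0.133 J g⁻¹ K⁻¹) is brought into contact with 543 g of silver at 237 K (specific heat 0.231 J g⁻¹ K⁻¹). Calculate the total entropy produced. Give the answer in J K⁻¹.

ΔS_total = 4.05 J/K

Energy balance: T_f = (m₁c₁T₁ + m₂c₂T₂)/(m₁c₁ + m₂c₂) = 261.14 K.
ΔS₁ = m₁c₁ ln(T_f/T₁) = 12.0232 × ln(261.14/513) = -8.118 J/K.
ΔS₂ = m₂c₂ ln(T_f/T₂) = 125.433 × ln(261.14/237) = 12.17 J/K.
ΔS_total = -8.118 + 12.17 = 4.05 J/K.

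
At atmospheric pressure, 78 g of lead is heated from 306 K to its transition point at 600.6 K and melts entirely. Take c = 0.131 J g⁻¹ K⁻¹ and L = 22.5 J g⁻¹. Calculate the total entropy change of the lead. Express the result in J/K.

ΔS = 9.81 J/K

Warming step: ΔS₁ = m c ln(T_tr/T_i) = 78 × 0.131 × ln(600.6/306) = 6.89 J/K.
Phase change: ΔS₂ = +mL/T_tr = 78 × 22.5 / 600.6 = 2.922 J/K.
ΔS_total = (6.89) + (2.922) = 9.81 J/K.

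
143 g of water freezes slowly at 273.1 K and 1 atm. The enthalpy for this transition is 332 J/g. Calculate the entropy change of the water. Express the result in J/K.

Heat released by the substance: Q = −mL = −143 × 332 = −47476 J.
At constant T, ΔS = Q_rev/T = −47476 / 273.1 = -174 J/K.

ΔS = -174 J/K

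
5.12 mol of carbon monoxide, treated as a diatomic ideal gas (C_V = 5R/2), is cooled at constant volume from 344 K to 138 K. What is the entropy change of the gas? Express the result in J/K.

At constant volume, ΔS = nC_V ln(T₂/T₁) with C_V = 5R/2 = 20.79 J mol⁻¹ K⁻¹.
ΔS = 5.12 × 20.79 × ln(138/344) = -97.2 J/K.

ΔS = -97.2 J/K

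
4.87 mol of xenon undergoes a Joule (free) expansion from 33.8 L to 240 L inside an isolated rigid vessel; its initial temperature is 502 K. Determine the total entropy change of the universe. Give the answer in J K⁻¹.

No heat is exchanged and no work is done, so the ideal-gas temperature stays constant.
Entropy is a state function; using a reversible isothermal path, ΔS_gas = nR ln(V₂/V₁) = 4.87 × 8.314 × ln(240/33.8) = 79.4 J/K.
The insulated surroundings exchange no heat, so ΔS_surr = 0 and ΔS_universe = ΔS_gas.

ΔS_universe = 79.4 J/K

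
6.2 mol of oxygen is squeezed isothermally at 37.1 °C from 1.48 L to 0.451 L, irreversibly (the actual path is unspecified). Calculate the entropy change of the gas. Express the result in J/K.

Entropy is a state function, so ΔS_gas depends only on the end states.
For an isothermal ideal gas ΔS_gas = nR ln(V₂/V₁) = 6.2 × 8.314 × ln(0.451/1.48) = -61.3 J/K.

ΔS_gas = -61.3 J/K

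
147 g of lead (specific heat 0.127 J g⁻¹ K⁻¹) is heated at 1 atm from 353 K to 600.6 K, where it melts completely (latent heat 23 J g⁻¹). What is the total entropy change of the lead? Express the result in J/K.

ΔS = 15.6 J/K

Warming step: ΔS₁ = m c ln(T_tr/T_i) = 147 × 0.127 × ln(600.6/353) = 9.922 J/K.
Phase change: ΔS₂ = +mL/T_tr = 147 × 23 / 600.6 = 5.629 J/K.
ΔS_total = (9.922) + (5.629) = 15.6 J/K.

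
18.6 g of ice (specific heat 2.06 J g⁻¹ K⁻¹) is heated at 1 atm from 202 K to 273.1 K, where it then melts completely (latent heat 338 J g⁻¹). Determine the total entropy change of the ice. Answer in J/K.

ΔS = 34.6 J/K

Warming step: ΔS₁ = m c ln(T_tr/T_i) = 18.6 × 2.06 × ln(273.1/202) = 11.55 J/K.
Phase change: ΔS₂ = +mL/T_tr = 18.6 × 338 / 273.1 = 23.02 J/K.
ΔS_total = (11.55) + (23.02) = 34.6 J/K.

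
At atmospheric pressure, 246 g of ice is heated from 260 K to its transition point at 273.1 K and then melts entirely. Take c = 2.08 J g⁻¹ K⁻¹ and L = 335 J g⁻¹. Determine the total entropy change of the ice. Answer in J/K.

Warming step: ΔS₁ = m c ln(T_tr/T_i) = 246 × 2.08 × ln(273.1/260) = 25.15 J/K.
Phase change: ΔS₂ = +mL/T_tr = 246 × 335 / 273.1 = 301.8 J/K.
ΔS_total = (25.15) + (301.8) = 327 J/K.

ΔS = 327 J/K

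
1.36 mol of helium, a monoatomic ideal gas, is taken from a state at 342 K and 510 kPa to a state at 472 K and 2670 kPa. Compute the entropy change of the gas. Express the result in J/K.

ΔS = -9.61 J/K

ΔS = nC_p ln(T₂/T₁) − nR ln(P₂/P₁), with C_p = 5R/2 = 20.79 J mol⁻¹ K⁻¹ for a monoatomic ideal gas.
ΔS = 1.36 × [20.79 × ln(472/342) − 8.314 × ln(2670/510)] = -9.61 J/K.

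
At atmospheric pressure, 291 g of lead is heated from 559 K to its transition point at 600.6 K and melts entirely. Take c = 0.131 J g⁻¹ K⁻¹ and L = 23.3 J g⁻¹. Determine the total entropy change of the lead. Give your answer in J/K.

Warming step: ΔS₁ = m c ln(T_tr/T_i) = 291 × 0.131 × ln(600.6/559) = 2.736 J/K.
Phase change: ΔS₂ = +mL/T_tr = 291 × 23.3 / 600.6 = 11.29 J/K.
ΔS_total = (2.736) + (11.29) = 14 J/K.

ΔS = 14 J/K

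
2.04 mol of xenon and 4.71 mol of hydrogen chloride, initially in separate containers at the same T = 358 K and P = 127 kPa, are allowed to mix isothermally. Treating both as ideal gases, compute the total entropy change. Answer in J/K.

ΔS_mix = 34.4 J/K

Mole fractions: x_A = 2.04/6.75 = 0.302, x_B = 0.698.
ΔS_mix = −R(n_A ln x_A + n_B ln x_B) = −8.314 × (2.04 ln 0.302 + 4.71 ln 0.698) = 34.4 J/K.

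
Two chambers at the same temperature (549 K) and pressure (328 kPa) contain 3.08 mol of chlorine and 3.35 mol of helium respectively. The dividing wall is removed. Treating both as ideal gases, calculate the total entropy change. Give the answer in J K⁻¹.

ΔS_mix = 37 J/K

Mole fractions: x_A = 3.08/6.43 = 0.479, x_B = 0.521.
ΔS_mix = −R(n_A ln x_A + n_B ln x_B) = −8.314 × (3.08 ln 0.479 + 3.35 ln 0.521) = 37 J/K.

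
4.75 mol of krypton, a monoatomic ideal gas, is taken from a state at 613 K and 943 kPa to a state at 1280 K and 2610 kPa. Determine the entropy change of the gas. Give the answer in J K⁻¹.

ΔS = nC_p ln(T₂/T₁) − nR ln(P₂/P₁), with C_p = 5R/2 = 20.79 J mol⁻¹ K⁻¹ for a monoatomic ideal gas.
ΔS = 4.75 × [20.79 × ln(1280/613) − 8.314 × ln(2610/943)] = 32.5 J/K.

ΔS = 32.5 J/K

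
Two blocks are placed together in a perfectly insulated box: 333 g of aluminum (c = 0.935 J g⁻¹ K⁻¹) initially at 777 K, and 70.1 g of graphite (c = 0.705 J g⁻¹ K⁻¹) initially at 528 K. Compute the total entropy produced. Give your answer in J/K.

ΔS_total = 2.9 J/K

Energy balance: T_f = (m₁c₁T₁ + m₂c₂T₂)/(m₁c₁ + m₂c₂) = 742.89 K.
ΔS₁ = m₁c₁ ln(T_f/T₁) = 311.355 × ln(742.89/777) = -13.977 J/K.
ΔS₂ = m₂c₂ ln(T_f/T₂) = 49.4205 × ln(742.89/528) = 16.875 J/K.
ΔS_total = -13.977 + 16.875 = 2.9 J/K.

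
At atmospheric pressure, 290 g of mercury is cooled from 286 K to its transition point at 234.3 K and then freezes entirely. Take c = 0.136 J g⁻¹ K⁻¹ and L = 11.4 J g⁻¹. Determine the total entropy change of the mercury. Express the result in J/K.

Cooling step: ΔS₁ = m c ln(T_tr/T_i) = 290 × 0.136 × ln(234.3/286) = -7.864 J/K.
Phase change: ΔS₂ = −mL/T_tr = −290 × 11.4 / 234.3 = -14.11 J/K.
ΔS_total = (-7.864) + (-14.11) = -22 J/K.

ΔS = -22 J/K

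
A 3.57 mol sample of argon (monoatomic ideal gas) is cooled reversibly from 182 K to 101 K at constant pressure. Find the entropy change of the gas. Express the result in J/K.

ΔS = -43.7 J/K

At constant pressure, ΔS = nC_p ln(T₂/T₁) with C_p = 5R/2 = 20.79 J mol⁻¹ K⁻¹.
ΔS = 3.57 × 20.79 × ln(101/182) = -43.7 J/K.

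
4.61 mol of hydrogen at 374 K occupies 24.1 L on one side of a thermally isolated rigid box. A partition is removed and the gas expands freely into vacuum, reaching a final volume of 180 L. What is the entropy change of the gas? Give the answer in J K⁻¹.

ΔS_gas = 77.1 J/K

No heat is exchanged and no work is done, so the ideal-gas temperature stays constant.
Entropy is a state function; using a reversible isothermal path, ΔS_gas = nR ln(V₂/V₁) = 4.61 × 8.314 × ln(180/24.1) = 77.1 J/K.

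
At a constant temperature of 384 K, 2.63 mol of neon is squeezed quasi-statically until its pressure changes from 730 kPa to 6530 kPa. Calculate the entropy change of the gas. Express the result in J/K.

For an isothermal ideal gas ΔS_gas = nR ln(P₁/P₂) = 2.63 × 8.314 × ln(730/6530) = -47.9 J/K.

ΔS_gas = -47.9 J/K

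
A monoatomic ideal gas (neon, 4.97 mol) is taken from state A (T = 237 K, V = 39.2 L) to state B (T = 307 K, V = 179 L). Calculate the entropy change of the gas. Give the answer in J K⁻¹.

ΔS = 78.8 J/K

Entropy is a state function: ΔS = nC_V ln(T₂/T₁) + nR ln(V₂/V₁), with C_V = 3R/2 = 12.47 J mol⁻¹ K⁻¹ for a monoatomic ideal gas.
ΔS = 4.97 × [12.47 × ln(307/237) + 8.314 × ln(179/39.2)] = 78.8 J/K.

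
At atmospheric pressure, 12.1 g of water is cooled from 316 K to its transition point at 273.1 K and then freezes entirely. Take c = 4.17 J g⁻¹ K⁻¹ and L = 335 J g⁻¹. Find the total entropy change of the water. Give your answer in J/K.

ΔS = -22.2 J/K

Cooling step: ΔS₁ = m c ln(T_tr/T_i) = 12.1 × 4.17 × ln(273.1/316) = -7.362 J/K.
Phase change: ΔS₂ = −mL/T_tr = −12.1 × 335 / 273.1 = -14.84 J/K.
ΔS_total = (-7.362) + (-14.84) = -22.2 J/K.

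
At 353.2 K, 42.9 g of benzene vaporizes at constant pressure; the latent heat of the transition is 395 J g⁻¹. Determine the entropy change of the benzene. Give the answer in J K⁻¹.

Heat absorbed by the substance: Q = mL = 42.9 × 395 = 16945.5 J.
At constant T, ΔS = Q_rev/T = 16945.5 / 353.2 = 48 J/K.

ΔS = 48 J/K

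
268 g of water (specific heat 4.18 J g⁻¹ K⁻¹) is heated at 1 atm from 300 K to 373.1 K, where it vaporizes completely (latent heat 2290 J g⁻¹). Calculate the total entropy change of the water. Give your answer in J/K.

Warming step: ΔS₁ = m c ln(T_tr/T_i) = 268 × 4.18 × ln(373.1/300) = 244.3 J/K.
Phase change: ΔS₂ = +mL/T_tr = 268 × 2290 / 373.1 = 1645 J/K.
ΔS_total = (244.3) + (1645) = 1890 J/K.

ΔS = 1890 J/K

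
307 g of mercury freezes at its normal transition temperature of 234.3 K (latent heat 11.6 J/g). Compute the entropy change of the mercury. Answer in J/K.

Heat released by the substance: Q = −mL = −307 × 11.6 = −3561.2 J.
At constant T, ΔS = Q_rev/T = −3561.2 / 234.3 = -15.2 J/K.

ΔS = -15.2 J/K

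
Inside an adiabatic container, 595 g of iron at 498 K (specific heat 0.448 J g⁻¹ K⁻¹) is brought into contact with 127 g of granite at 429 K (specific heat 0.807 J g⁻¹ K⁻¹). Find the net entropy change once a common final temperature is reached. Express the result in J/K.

Energy balance: T_f = (m₁c₁T₁ + m₂c₂T₂)/(m₁c₁ + m₂c₂) = 478.84 K.
ΔS₁ = m₁c₁ ln(T_f/T₁) = 266.56 × ln(478.84/498) = -10.459 J/K.
ΔS₂ = m₂c₂ ln(T_f/T₂) = 102.489 × ln(478.84/429) = 11.264 J/K.
ΔS_total = -10.459 + 11.264 = 0.805 J/K.

ΔS_total = 0.805 J/K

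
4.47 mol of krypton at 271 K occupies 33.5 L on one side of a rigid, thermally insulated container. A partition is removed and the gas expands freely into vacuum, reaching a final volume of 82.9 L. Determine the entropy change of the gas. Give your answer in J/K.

For an ideal gas in free expansion Q = 0 and W = 0, so T is unchanged.
Entropy is a state function; using a reversible isothermal path, ΔS_gas = nR ln(V₂/V₁) = 4.47 × 8.314 × ln(82.9/33.5) = 33.7 J/K.

ΔS_gas = 33.7 J/K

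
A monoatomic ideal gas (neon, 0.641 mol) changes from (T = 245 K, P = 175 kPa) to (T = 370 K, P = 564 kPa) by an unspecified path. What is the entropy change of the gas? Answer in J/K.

ΔS = -0.744 J/K

ΔS = nC_p ln(T₂/T₁) − nR ln(P₂/P₁), with C_p = 5R/2 = 20.79 J mol⁻¹ K⁻¹ for a monoatomic ideal gas.
ΔS = 0.641 × [20.79 × ln(370/245) − 8.314 × ln(564/175)] = -0.744 J/K.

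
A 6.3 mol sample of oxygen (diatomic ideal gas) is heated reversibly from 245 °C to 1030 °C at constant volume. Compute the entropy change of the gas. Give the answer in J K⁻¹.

ΔS = 121 J/K

In kelvin: T₁ = 518.15 K, T₂ = 1303.15 K. At constant volume, ΔS = nC_V ln(T₂/T₁) with C_V = 5R/2 = 20.79 J mol⁻¹ K⁻¹.
ΔS = 6.3 × 20.79 × ln(1303.15/518.15) = 121 J/K.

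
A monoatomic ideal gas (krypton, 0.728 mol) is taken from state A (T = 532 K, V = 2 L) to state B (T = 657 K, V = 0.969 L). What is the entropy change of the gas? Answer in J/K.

ΔS = -2.47 J/K

Entropy is a state function: ΔS = nC_V ln(T₂/T₁) + nR ln(V₂/V₁), with C_V = 3R/2 = 12.47 J mol⁻¹ K⁻¹ for a monoatomic ideal gas.
ΔS = 0.728 × [12.47 × ln(657/532) + 8.314 × ln(0.969/2)] = -2.47 J/K.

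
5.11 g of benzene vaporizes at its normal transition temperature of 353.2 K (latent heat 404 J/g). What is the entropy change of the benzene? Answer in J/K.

ΔS = 5.84 J/K

Heat absorbed by the substance: Q = mL = 5.11 × 404 = 2064.44 J.
At constant T, ΔS = Q_rev/T = 2064.44 / 353.2 = 5.84 J/K.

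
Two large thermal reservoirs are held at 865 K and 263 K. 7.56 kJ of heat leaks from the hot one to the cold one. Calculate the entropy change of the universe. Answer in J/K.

ΔS_hot = −Q/T_H = −7560/865 = -8.74 J/K and ΔS_cold = +Q/T_C = 7560/263 = 28.75 J/K.
ΔS_total = -8.74 + 28.75 = 20 J/K, positive as the second law requires.

ΔS_total = 20 J/K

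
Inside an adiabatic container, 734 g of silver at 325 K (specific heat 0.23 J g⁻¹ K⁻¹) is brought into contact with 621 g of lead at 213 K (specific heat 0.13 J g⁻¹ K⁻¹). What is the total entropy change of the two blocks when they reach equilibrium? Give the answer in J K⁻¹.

Energy balance: T_f = (m₁c₁T₁ + m₂c₂T₂)/(m₁c₁ + m₂c₂) = 288.77 K.
ΔS₁ = m₁c₁ ln(T_f/T₁) = 168.82 × ln(288.77/325) = -19.955 J/K.
ΔS₂ = m₂c₂ ln(T_f/T₂) = 80.73 × ln(288.77/213) = 24.569 J/K.
ΔS_total = -19.955 + 24.569 = 4.61 J/K.

ΔS_total = 4.61 J/K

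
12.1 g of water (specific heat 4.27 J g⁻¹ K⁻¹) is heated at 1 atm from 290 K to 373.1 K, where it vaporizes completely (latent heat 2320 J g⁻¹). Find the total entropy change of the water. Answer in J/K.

ΔS = 88.3 J/K

Warming step: ΔS₁ = m c ln(T_tr/T_i) = 12.1 × 4.27 × ln(373.1/290) = 13.02 J/K.
Phase change: ΔS₂ = +mL/T_tr = 12.1 × 2320 / 373.1 = 75.24 J/K.
ΔS_total = (13.02) + (75.24) = 88.3 J/K.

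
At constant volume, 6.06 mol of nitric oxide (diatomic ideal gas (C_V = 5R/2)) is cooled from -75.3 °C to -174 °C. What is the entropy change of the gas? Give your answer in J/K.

ΔS = -87 J/K

In kelvin: T₁ = 197.85 K, T₂ = 99.15 K. At constant volume, ΔS = nC_V ln(T₂/T₁) with C_V = 5R/2 = 20.79 J mol⁻¹ K⁻¹.
ΔS = 6.06 × 20.79 × ln(99.15/197.85) = -87 J/K.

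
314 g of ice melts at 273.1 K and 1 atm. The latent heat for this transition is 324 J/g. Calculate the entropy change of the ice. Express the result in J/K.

ΔS = 373 J/K

Heat absorbed by the substance: Q = mL = 314 × 324 = 101736 J.
At constant T, ΔS = Q_rev/T = 101736 / 273.1 = 373 J/K.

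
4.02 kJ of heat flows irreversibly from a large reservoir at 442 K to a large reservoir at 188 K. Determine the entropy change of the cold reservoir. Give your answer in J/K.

The cold reservoir gains heat Q, so ΔS_cold = +Q/T_C = 4020/188 = 21.4 J/K.

ΔS_cold = 21.4 J/K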